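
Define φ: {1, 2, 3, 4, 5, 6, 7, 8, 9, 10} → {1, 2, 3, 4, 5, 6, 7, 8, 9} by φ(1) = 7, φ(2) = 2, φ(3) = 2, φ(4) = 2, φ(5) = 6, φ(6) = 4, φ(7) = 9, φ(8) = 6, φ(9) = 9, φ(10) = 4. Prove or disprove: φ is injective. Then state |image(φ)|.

φ(2) = 2 = φ(3) with 2 ≠ 3, so φ is not injective.
The image of φ is {2, 4, 6, 7, 9}, which has 5 elements.

5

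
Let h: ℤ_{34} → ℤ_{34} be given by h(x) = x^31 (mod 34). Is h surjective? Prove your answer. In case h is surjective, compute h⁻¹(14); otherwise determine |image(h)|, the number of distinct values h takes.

28

Computing x^31 mod 34 for each x (by repeated squaring, reducing mod 34 at every step), the values h(0), h(1), …, h(33) are: 0, 1, 26, 23, 30, 7, 20, 5, 32, 19, 12, 31, 10, 21, 28, 25, 16, 17, 18, 9, 6, 13, 24, 3, 22, 15, 2, 29, 14, 27, 4, 11, 8, 33.
Every element of ℤ_{34} appears exactly once in this list, so h is a bijection, and in particular surjective.
Since h is surjective, we read off the preimage of 14 from the same table: h(28) = 14, so h⁻¹(14) = 28.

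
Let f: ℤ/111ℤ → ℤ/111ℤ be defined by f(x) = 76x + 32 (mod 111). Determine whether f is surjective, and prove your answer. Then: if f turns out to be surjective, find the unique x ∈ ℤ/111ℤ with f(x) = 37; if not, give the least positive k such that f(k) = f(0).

Recall: surjectivity means every element of the codomain has a preimage under f.
Since gcd(76, 111) = 1, 76 is invertible modulo 111. Euclid's algorithm: 111 = 1·76 + 35, 76 = 2·35 + 6, 35 = 5·6 + 5, 6 = 1·5 + 1; back-substituting gives 1 = 19·76 − 13·111, so 76⁻¹ ≡ 19 (mod 111).
Then y ↦ 19(y − 32) is a two-sided inverse to f, so every y ∈ ℤ/111ℤ has a preimage.
Therefore f is surjective.
Since f is surjective, we compute f⁻¹(37): solve 76x + 32 ≡ 37 (mod 111), i.e. 76x ≡ 5 (mod 111).
Multiplying by 76⁻¹ = 19 gives x ≡ 19·5 = 95 ≡ 95 (mod 111).
Check: f(95) = 76·95 + 32 = 7252 = 65·111 + 37 ≡ 37 (mod 111).

95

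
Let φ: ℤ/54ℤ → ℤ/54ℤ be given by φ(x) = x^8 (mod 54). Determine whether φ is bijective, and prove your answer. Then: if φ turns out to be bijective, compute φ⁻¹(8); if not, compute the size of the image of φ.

φ(0) = 0^8 = 0.
φ(6): Repeated squaring mod 54: 6^1 ≡ 6, 6^2 ≡ 6² = 36, 6^4 ≡ 36² = 1296 ≡ 0, 6^8 ≡ 0² = 0. So 6^8 ≡ 0 (mod 54).
So φ(0) = φ(6) = 0 while 0 ≠ 6, hence φ is not injective, hence not bijective.
Since φ is not bijective, we determine |image(φ)|. Computing x^8 mod 54 for each x (by repeated squaring, reducing mod 54 at every step), the values φ(0), φ(1), …, φ(53) are: 0, 1, 40, 27, 34, 43, 0, 31, 10, 27, 46, 49, 0, 25, 52, 27, 22, 19, 0, 37, 4, 27, 16, 7, 0, 13, 28, 27, 28, 13, 0, 7, 16, 27, 4, 37, 0, 19, 22, 27, 52, 25, 0, 49, 46, 27, 10, 31, 0, 43, 34, 27, 40, 1.
The distinct values are {0, 1, 4, 7, 10, 13, 16, 19, 22, 25, 27, 28, 31, 34, 37, 40, 43, 46, 49, 52}; there are 20 of them.

20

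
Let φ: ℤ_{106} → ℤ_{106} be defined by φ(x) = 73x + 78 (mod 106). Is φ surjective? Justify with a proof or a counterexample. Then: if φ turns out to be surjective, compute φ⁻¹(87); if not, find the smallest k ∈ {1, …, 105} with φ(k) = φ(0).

Since gcd(73, 106) = 1, 73 is invertible modulo 106. Euclid's algorithm: 106 = 1·73 + 33, 73 = 2·33 + 7, 33 = 4·7 + 5, 7 = 1·5 + 2, 5 = 2·2 + 1; back-substituting gives 1 = 61·73 − 42·106, so 73⁻¹ ≡ 61 (mod 106).
Then y ↦ 61(y − 78) is a two-sided inverse to φ, so every y ∈ ℤ_{106} has a preimage.
Therefore φ is surjective.
Since φ is surjective, we compute φ⁻¹(87): solve 73x + 78 ≡ 87 (mod 106), i.e. 73x ≡ 9 (mod 106).
Multiplying by 73⁻¹ = 61 gives x ≡ 61·9 = 549 = 5·106 + 19 ≡ 19 (mod 106).
Check: φ(19) = 73·19 + 78 = 1465 = 13·106 + 87 ≡ 87 (mod 106).

19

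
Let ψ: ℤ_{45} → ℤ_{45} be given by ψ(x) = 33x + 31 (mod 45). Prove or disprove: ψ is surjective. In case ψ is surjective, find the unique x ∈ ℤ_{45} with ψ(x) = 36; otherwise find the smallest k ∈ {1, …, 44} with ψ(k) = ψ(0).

Since gcd(33, 45) = 3, we have 33x ≡ 0 (mod 3) for all x, so ψ(x) ≡ 1 (mod 3).
But 0 ≢ 1 (mod 3), so 0 ∈ ℤ_{45} has no preimage. Therefore ψ is not surjective.
Since ψ is not surjective, we find the least positive k with ψ(k) = ψ(0): this means 33k ≡ 0 (mod 45), i.e. 45 ∣ 33k. Since gcd(33, 45) = 3, dividing through by 3 this holds exactly when 15 ∣ 11k, and as gcd(11, 15) = 1, exactly when 15 ∣ k.
The smallest positive such k is 15.

15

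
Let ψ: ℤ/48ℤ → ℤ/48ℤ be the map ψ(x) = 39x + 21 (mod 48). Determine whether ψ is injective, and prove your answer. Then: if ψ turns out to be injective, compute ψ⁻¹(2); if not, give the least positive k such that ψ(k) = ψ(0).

16

We have gcd(39, 48) = 3 > 1. Taking a = 0 and b = 16: ψ(0) = 21 and ψ(16) = 39·16 + 21 = 645 ≡ 21 (mod 48).
So ψ(0) = ψ(16) while 0 ≠ 16, hence ψ is not injective.
Since ψ is not injective, we find the least positive k with ψ(k) = ψ(0): this means 39k ≡ 0 (mod 48), i.e. 48 ∣ 39k. Since gcd(39, 48) = 3, dividing through by 3 this holds exactly when 16 ∣ 13k, and as gcd(13, 16) = 1, exactly when 16 ∣ k.
The smallest positive such k is 16.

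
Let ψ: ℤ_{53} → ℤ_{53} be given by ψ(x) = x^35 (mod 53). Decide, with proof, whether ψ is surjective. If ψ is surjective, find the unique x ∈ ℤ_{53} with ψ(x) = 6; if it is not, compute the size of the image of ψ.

4

Since 53 is prime, the nonzero elements of ℤ_{53} form a cyclic group of order 52.
As gcd(35, 52) = 1, raising to the 35th power is a bijection on this group: if x_1^35 ≡ x_2^35 then (x_1x_2^{−1})^35 = 1, and the only element of order dividing gcd(35, 52) = 1 is 1, so x_1 = x_2.
With ψ(0) = 0 this makes ψ injective on all of ℤ_{53}, hence bijective (finite equal-size domain and codomain). In particular ψ is surjective.
Since ψ is surjective, we find the preimage of 6. The inverse of x ↦ x^35 on (ℤ_{53})^× is x ↦ x^3, because 35·3 = 105 = 2·52 + 1 ≡ 1 (mod 52) and x^{52} = 1 for x ≠ 0 (Fermat). So ψ⁻¹(6) = 6^3 mod 53.
Repeated squaring mod 53: 6^1 ≡ 6, 6^2 ≡ 6² = 36. Since 3 = 2 + 1, 6^3 ≡ 36·6: 36·6 = 216 ≡ 4. So 6^3 ≡ 4 (mod 53).
Hence ψ⁻¹(6) = 4.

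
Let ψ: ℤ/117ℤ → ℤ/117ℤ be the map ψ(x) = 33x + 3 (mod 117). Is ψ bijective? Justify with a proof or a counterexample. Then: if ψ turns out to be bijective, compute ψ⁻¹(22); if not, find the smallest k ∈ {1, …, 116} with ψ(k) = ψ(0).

We have gcd(33, 117) = 3 > 1. Taking x_1 = 0 and x_2 = 39: ψ(0) = 3 and ψ(39) = 33·39 + 3 = 1290 ≡ 3 (mod 117).
So ψ(0) = ψ(39) while 0 ≠ 39, hence ψ is not injective, hence not bijective.
Since ψ is not bijective, we find the least positive k with ψ(k) = ψ(0): this means 33k ≡ 0 (mod 117), i.e. 117 ∣ 33k. Since gcd(33, 117) = 3, dividing through by 3 this holds exactly when 39 ∣ 11k, and as gcd(11, 39) = 1, exactly when 39 ∣ k.
The smallest positive such k is 39.

39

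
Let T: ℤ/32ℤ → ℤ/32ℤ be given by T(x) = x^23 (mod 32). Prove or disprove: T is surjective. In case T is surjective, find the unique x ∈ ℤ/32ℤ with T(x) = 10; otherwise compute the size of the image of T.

17

T(0) = 0^23 = 0.
T(2): Repeated squaring mod 32: 2^1 ≡ 2, 2^2 ≡ 2² = 4, 2^4 ≡ 4² = 16, 2^8 ≡ 16² = 256 ≡ 0, 2^16 ≡ 0² = 0. Since 23 = 16 + 4 + 2 + 1, 2^23 ≡ 0·16·4·2: 0·16 = 0, then 0·4 = 0, then 0·2 = 0. So 2^23 ≡ 0 (mod 32).
So T(0) = T(2) = 0 while 0 ≠ 2, thus T is not injective.
A non-injective map from the 32-element set ℤ/32ℤ to itself takes at most 31 distinct values, so it cannot be surjective. Thus T is not surjective.
Since T is not surjective, we determine |image(T)|. Computing x^23 mod 32 for each x (by repeated squaring, reducing mod 32 at every step), the values T(0), T(1), …, T(31) are: 0, 1, 0, 11, 0, 13, 0, 23, 0, 25, 0, 3, 0, 5, 0, 15, 0, 17, 0, 27, 0, 29, 0, 7, 0, 9, 0, 19, 0, 21, 0, 31.
The distinct values are {0, 1, 3, 5, 7, 9, 11, 13, 15, 17, 19, 21, 23, 25, 27, 29, 31}; there are 17 of them.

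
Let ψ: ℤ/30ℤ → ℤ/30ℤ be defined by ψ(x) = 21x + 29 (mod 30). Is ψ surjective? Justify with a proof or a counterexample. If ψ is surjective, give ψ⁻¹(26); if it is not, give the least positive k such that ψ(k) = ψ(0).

Since gcd(21, 30) = 3, we have 21x ≡ 0 (mod 3) for all x, so ψ(x) ≡ 2 (mod 3).
But 0 ≢ 2 (mod 3), so 0 ∈ ℤ/30ℤ has no preimage. Therefore ψ is not surjective.
Since ψ is not surjective, we find the least positive k with ψ(k) = ψ(0): this means 21k ≡ 0 (mod 30), i.e. 30 ∣ 21k. Since gcd(21, 30) = 3, dividing through by 3 this holds exactly when 10 ∣ 7k, and as gcd(7, 10) = 1, exactly when 10 ∣ k.
The smallest positive such k is 10.

10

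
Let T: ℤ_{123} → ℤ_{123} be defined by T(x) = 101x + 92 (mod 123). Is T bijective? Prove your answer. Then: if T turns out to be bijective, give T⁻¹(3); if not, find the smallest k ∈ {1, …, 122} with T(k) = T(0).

If T(u) = T(v), then 101u ≡ 101v (mod 123). Because gcd(101, 123) = 1, we may cancel 101 to get u ≡ v (mod 123).
We now compute 101⁻¹ mod 123 explicitly. Euclid's algorithm: 123 = 1·101 + 22, 101 = 4·22 + 13, 22 = 1·13 + 9, 13 = 1·9 + 4, 9 = 2·4 + 1; back-substituting gives 1 = 95·101 − 78·123, so 101⁻¹ ≡ 95 (mod 123).
For any y ∈ ℤ_{123}, x = 95(y − 92) mod 123 satisfies T(x) = 101·95(y − 92) + 92 ≡ y (since 101·95 ≡ 1 mod 123). So every y has a preimage.
So T is bijective.
Since T is bijective, we compute T⁻¹(3): solve 101x + 92 ≡ 3 (mod 123), i.e. 101x ≡ 34 (mod 123).
Multiplying by 101⁻¹ = 95 gives x ≡ 95·34 = 3230 = 26·123 + 32 ≡ 32 (mod 123).
Check: T(32) = 101·32 + 92 = 3324 = 27·123 + 3 ≡ 3 (mod 123).

32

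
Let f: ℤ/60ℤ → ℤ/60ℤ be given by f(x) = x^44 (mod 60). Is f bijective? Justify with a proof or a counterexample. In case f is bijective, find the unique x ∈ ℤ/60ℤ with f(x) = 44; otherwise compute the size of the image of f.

8

f(2): Repeated squaring mod 60: 2^1 ≡ 2, 2^2 ≡ 2² = 4, 2^4 ≡ 4² = 16, 2^8 ≡ 16² = 256 ≡ 16, 2^16 ≡ 16² = 256 ≡ 16, 2^32 ≡ 16² = 256 ≡ 16. Since 44 = 32 + 8 + 4, 2^44 ≡ 16·16·16: 16·16 = 256 ≡ 16, then 16·16 = 256 ≡ 16. So 2^44 ≡ 16 (mod 60).
f(4): Repeated squaring mod 60: 4^1 ≡ 4, 4^2 ≡ 4² = 16, 4^4 ≡ 16² = 256 ≡ 16, 4^8 ≡ 16² = 256 ≡ 16, 4^16 ≡ 16² = 256 ≡ 16, 4^32 ≡ 16² = 256 ≡ 16. Since 44 = 32 + 8 + 4, 4^44 ≡ 16·16·16: 16·16 = 256 ≡ 16, then 16·16 = 256 ≡ 16. So 4^44 ≡ 16 (mod 60).
So f(2) = f(4) = 16 while 2 ≠ 4, thus f is not injective, hence not bijective.
Since f is not bijective, we determine |image(f)|. Computing x^44 mod 60 for each x (by repeated squaring, reducing mod 60 at every step), the values f(0), f(1), …, f(59) are: 0, 1, 16, 21, 16, 25, 36, 1, 16, 21, 40, 1, 36, 1, 16, 45, 16, 1, 36, 1, 40, 21, 16, 1, 36, 25, 16, 21, 16, 1, 0, 1, 16, 21, 16, 25, 36, 1, 16, 21, 40, 1, 36, 1, 16, 45, 16, 1, 36, 1, 40, 21, 16, 1, 36, 25, 16, 21, 16, 1.
The distinct values are {0, 1, 16, 21, 25, 36, 40, 45}; there are 8 of them.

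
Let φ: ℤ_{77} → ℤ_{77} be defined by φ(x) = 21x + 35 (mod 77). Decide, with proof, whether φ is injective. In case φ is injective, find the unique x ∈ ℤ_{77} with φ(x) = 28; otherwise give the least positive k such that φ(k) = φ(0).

11

Recall: injectivity means: for all s, t in the domain, φ(s) = φ(t) implies s = t.
We have gcd(21, 77) = 7 > 1. Taking s = 0 and t = 11: φ(0) = 35 and φ(11) = 21·11 + 35 = 266 ≡ 35 (mod 77).
So φ(0) = φ(11) while 0 ≠ 11, therefore φ is not injective.
Since φ is not injective, we find the least positive k with φ(k) = φ(0): this means 21k ≡ 0 (mod 77), i.e. 77 ∣ 21k. Since gcd(21, 77) = 7, dividing through by 7 this holds exactly when 11 ∣ 3k, and as gcd(3, 11) = 1, exactly when 11 ∣ k.
The smallest positive such k is 11.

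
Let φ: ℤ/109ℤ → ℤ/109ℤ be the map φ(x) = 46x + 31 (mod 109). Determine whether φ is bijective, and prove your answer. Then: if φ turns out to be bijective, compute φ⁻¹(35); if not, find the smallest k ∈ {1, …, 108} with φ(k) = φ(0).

38

Suppose φ(s) = φ(t) in ℤ/109ℤ. Then 46s + 31 ≡ 46t + 31 (mod 109), therefore 46(s − t) ≡ 0 (mod 109).
Since gcd(46, 109) = 1, 46 is invertible modulo 109, therefore s − t ≡ 0 (mod 109), i.e. s = t.
We now compute 46⁻¹ mod 109 explicitly. Euclid's algorithm: 109 = 2·46 + 17, 46 = 2·17 + 12, 17 = 1·12 + 5, 12 = 2·5 + 2, 5 = 2·2 + 1; back-substituting gives 1 = 64·46 − 27·109, so 46⁻¹ ≡ 64 (mod 109).
For any y ∈ ℤ/109ℤ, x = 64(y − 31) mod 109 satisfies φ(x) = 46·64(y − 31) + 31 ≡ y (since 46·64 ≡ 1 mod 109). So every y has a preimage.
Thus φ is bijective.
Since φ is bijective, we compute φ⁻¹(35): solve 46x + 31 ≡ 35 (mod 109), i.e. 46x ≡ 4 (mod 109).
Multiplying by 46⁻¹ = 64 gives x ≡ 64·4 = 256 = 2·109 + 38 ≡ 38 (mod 109).
Check: φ(38) = 46·38 + 31 = 1779 = 16·109 + 35 ≡ 35 (mod 109).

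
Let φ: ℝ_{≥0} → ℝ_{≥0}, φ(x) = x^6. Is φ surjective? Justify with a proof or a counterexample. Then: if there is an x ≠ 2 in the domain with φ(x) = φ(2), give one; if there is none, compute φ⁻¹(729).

3

For any y ∈ ℝ_{≥0}, x = y^{1/6} ∈ ℝ_{≥0} gives φ(x) = y, so φ is surjective.
Since x ↦ x^6 is strictly increasing on ℝ_{≥0}, it is injective there, so no x ≠ 2 in the domain has φ(x) = φ(2). We therefore compute φ⁻¹(729) = 729^{1/6} = 3 (indeed 3^6 = 729).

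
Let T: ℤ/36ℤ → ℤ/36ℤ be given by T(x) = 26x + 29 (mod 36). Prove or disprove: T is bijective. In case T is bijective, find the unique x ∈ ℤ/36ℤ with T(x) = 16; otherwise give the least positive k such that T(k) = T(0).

18

We have gcd(26, 36) = 2 > 1. Taking x_1 = 0 and x_2 = 18: T(0) = 29 and T(18) = 26·18 + 29 = 497 ≡ 29 (mod 36).
So T(0) = T(18) while 0 ≠ 18, hence T is not injective, hence not bijective.
Since T is not bijective, we find the least positive k with T(k) = T(0): this means 26k ≡ 0 (mod 36), i.e. 36 ∣ 26k. Since gcd(26, 36) = 2, dividing through by 2 this holds exactly when 18 ∣ 13k, and as gcd(13, 18) = 1, exactly when 18 ∣ k.
The smallest positive such k is 18.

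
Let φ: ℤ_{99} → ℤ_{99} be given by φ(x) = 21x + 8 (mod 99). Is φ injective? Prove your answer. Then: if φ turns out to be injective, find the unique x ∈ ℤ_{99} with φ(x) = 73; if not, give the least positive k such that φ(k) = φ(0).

Recall: φ is injective when φ(u) = φ(v) forces u = v.
We have gcd(21, 99) = 3 > 1. Taking u = 0 and v = 33: φ(0) = 8 and φ(33) = 21·33 + 8 = 701 ≡ 8 (mod 99).
So φ(0) = φ(33) while 0 ≠ 33, hence φ is not injective.
Since φ is not injective, we find the least positive k with φ(k) = φ(0): this means 21k ≡ 0 (mod 99), i.e. 99 ∣ 21k. Since gcd(21, 99) = 3, dividing through by 3 this holds exactly when 33 ∣ 7k, and as gcd(7, 33) = 1, exactly when 33 ∣ k.
The smallest positive such k is 33.

33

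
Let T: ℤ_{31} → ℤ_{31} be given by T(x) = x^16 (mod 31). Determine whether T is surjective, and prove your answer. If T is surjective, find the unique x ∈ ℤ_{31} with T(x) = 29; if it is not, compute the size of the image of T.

T(15): Repeated squaring mod 31: 15^1 ≡ 15, 15^2 ≡ 15² = 225 ≡ 8, 15^4 ≡ 8² = 64 ≡ 2, 15^8 ≡ 2² = 4, 15^16 ≡ 4² = 16. So 15^16 ≡ 16 (mod 31).
T(16): Repeated squaring mod 31: 16^1 ≡ 16, 16^2 ≡ 16² = 256 ≡ 8, 16^4 ≡ 8² = 64 ≡ 2, 16^8 ≡ 2² = 4, 16^16 ≡ 4² = 16. So 16^16 ≡ 16 (mod 31).
So T(15) = T(16) = 16 while 15 ≠ 16, so T is not injective.
A non-injective map from the 31-element set ℤ_{31} to itself takes at most 30 distinct values, so it cannot be surjective. Hence T is not surjective.
Since T is not surjective, we determine |image(T)|. Computing x^16 mod 31 for each x (by repeated squaring, reducing mod 31 at every step), the values T(0), T(1), …, T(30) are: 0, 1, 2, 28, 4, 5, 25, 7, 8, 9, 10, 20, 19, 18, 14, 16, 16, 14, 18, 19, 20, 10, 9, 8, 7, 25, 5, 4, 28, 2, 1.
The distinct values are {0, 1, 2, 4, 5, 7, 8, 9, 10, 14, 16, 18, 19, 20, 25, 28}; there are 16 of them.

16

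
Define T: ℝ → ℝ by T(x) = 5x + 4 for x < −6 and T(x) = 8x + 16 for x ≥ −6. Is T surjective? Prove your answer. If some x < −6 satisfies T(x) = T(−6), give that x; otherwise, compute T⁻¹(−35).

-36/5

Both pieces are strictly increasing (slopes 5 and 8), so each is injective on its own interval.
The left piece maps (−∞, −6) onto (−∞, −26); the right piece maps [−6, ∞) onto [−32, ∞).
The union (−∞, −26) ∪ [−32, ∞) covers ℝ, so T is surjective.
For the follow-up: the images overlap, so an x < −6 with T(x) = T(−6) exists. T(−6) = −32; solving 5x + 4 = −32 for x < −6 gives x = (−32 − 4)/5 = −36/5.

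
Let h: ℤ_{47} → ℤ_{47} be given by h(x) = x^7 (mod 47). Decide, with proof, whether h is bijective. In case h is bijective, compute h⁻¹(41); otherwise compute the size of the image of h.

Since 47 is prime, the nonzero elements of ℤ_{47} form a cyclic group of order 46.
As gcd(7, 46) = 1, raising to the 7th power is a bijection on this group: if u^7 ≡ v^7 then (uv^{−1})^7 = 1, and the only element of order dividing gcd(7, 46) = 1 is 1, so u = v.
With h(0) = 0 this makes h injective on all of ℤ_{47}, hence bijective (finite equal-size domain and codomain). In particular h is bijective.
Since h is bijective, we find the preimage of 41. The inverse of x ↦ x^7 on (ℤ_{47})^× is x ↦ x^33, because 7·33 = 231 = 5·46 + 1 ≡ 1 (mod 46) and x^{46} = 1 for x ≠ 0 (Fermat). So h⁻¹(41) = 41^33 mod 47.
Repeated squaring mod 47: 41^1 ≡ 41, 41^2 ≡ 41² = 1681 ≡ 36, 41^4 ≡ 36² = 1296 ≡ 27, 41^8 ≡ 27² = 729 ≡ 24, 41^16 ≡ 24² = 576 ≡ 12, 41^32 ≡ 12² = 144 ≡ 3. Since 33 = 32 + 1, 41^33 ≡ 3·41: 3·41 = 123 ≡ 29. So 41^33 ≡ 29 (mod 47).
Hence h⁻¹(41) = 29.

29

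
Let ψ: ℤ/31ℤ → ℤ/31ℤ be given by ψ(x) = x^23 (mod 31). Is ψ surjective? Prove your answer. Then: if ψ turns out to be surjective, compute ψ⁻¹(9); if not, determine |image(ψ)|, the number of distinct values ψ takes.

Since 31 is prime, the nonzero elements of ℤ/31ℤ form a cyclic group of order 30.
As gcd(23, 30) = 1, raising to the 23rd power is a bijection on this group: if a^23 ≡ b^23 then (ab^{−1})^23 = 1, and the only element of order dividing gcd(23, 30) = 1 is 1, so a = b.
With ψ(0) = 0 this makes ψ injective on all of ℤ/31ℤ, hence bijective (finite equal-size domain and codomain). In particular ψ is surjective.
Since ψ is surjective, we find the preimage of 9. The inverse of x ↦ x^23 on (ℤ/31ℤ)^× is x ↦ x^17, because 23·17 = 391 = 13·30 + 1 ≡ 1 (mod 30) and x^{30} = 1 for x ≠ 0 (Fermat). So ψ⁻¹(9) = 9^17 mod 31.
Repeated squaring mod 31: 9^1 ≡ 9, 9^2 ≡ 9² = 81 ≡ 19, 9^4 ≡ 19² = 361 ≡ 20, 9^8 ≡ 20² = 400 ≡ 28, 9^16 ≡ 28² = 784 ≡ 9. Since 17 = 16 + 1, 9^17 ≡ 9·9: 9·9 = 81 ≡ 19. So 9^17 ≡ 19 (mod 31).
Hence ψ⁻¹(9) = 19.

19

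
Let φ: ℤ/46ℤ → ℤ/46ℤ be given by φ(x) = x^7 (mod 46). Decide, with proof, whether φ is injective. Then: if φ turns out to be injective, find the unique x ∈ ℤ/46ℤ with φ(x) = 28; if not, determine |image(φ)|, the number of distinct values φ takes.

Computing x^7 mod 46 for each x (by repeated squaring, reducing mod 46 at every step), the values φ(0), φ(1), …, φ(45) are: 0, 1, 36, 25, 8, 17, 26, 5, 12, 27, 14, 7, 16, 9, 42, 11, 18, 43, 6, 15, 44, 33, 22, 23, 24, 13, 2, 31, 40, 3, 28, 35, 4, 37, 30, 39, 32, 19, 34, 41, 20, 29, 38, 21, 10, 45.
Every element of ℤ/46ℤ appears exactly once in this list, so φ is a bijection, and in particular injective.
Since φ is injective, we read off the preimage of 28 from the same table: φ(30) = 28, so φ⁻¹(28) = 30.

30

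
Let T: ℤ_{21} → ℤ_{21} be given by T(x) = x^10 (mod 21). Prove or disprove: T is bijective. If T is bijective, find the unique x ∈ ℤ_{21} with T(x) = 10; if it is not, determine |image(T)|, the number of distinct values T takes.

8

T(2): Repeated squaring mod 21: 2^1 ≡ 2, 2^2 ≡ 2² = 4, 2^4 ≡ 4² = 16, 2^8 ≡ 16² = 256 ≡ 4. Since 10 = 8 + 2, 2^10 ≡ 4·4: 4·4 = 16. So 2^10 ≡ 16 (mod 21).
T(5): Repeated squaring mod 21: 5^1 ≡ 5, 5^2 ≡ 5² = 25 ≡ 4, 5^4 ≡ 4² = 16, 5^8 ≡ 16² = 256 ≡ 4. Since 10 = 8 + 2, 5^10 ≡ 4·4: 4·4 = 16. So 5^10 ≡ 16 (mod 21).
So T(2) = T(5) = 16 while 2 ≠ 5, therefore T is not injective, hence not bijective.
Since T is not bijective, we determine |image(T)|. Computing x^10 mod 21 for each x (by repeated squaring, reducing mod 21 at every step), the values T(0), T(1), …, T(20) are: 0, 1, 16, 18, 4, 16, 15, 7, 1, 9, 4, 4, 9, 1, 7, 15, 16, 4, 18, 16, 1.
The distinct values are {0, 1, 4, 7, 9, 15, 16, 18}; there are 8 of them.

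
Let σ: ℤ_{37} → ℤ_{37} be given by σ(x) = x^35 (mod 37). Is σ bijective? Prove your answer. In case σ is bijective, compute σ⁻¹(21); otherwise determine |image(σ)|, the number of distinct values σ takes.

30

Since 37 is prime, the nonzero elements of ℤ_{37} form a cyclic group of order 36.
As gcd(35, 36) = 1, raising to the 35th power is a bijection on this group: if u^35 ≡ v^35 then (uv^{−1})^35 = 1, and the only element of order dividing gcd(35, 36) = 1 is 1, so u = v.
With σ(0) = 0 this makes σ injective on all of ℤ_{37}, hence bijective (finite equal-size domain and codomain). In particular σ is bijective.
Since σ is bijective, we find the preimage of 21. The inverse of x ↦ x^35 on (ℤ_{37})^× is x ↦ x^35, because 35·35 = 1225 = 34·36 + 1 ≡ 1 (mod 36) and x^{36} = 1 for x ≠ 0 (Fermat). So σ⁻¹(21) = 21^35 mod 37.
Repeated squaring mod 37: 21^1 ≡ 21, 21^2 ≡ 21² = 441 ≡ 34, 21^4 ≡ 34² = 1156 ≡ 9, 21^8 ≡ 9² = 81 ≡ 7, 21^16 ≡ 7² = 49 ≡ 12, 21^32 ≡ 12² = 144 ≡ 33. Since 35 = 32 + 2 + 1, 21^35 ≡ 33·34·21: 33·34 = 1122 ≡ 12, then 12·21 = 252 ≡ 30. So 21^35 ≡ 30 (mod 37).
Hence σ⁻¹(21) = 30.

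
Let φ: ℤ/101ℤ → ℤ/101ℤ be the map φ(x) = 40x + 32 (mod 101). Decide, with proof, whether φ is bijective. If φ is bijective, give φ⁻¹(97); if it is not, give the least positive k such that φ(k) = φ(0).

If φ(s) = φ(t), then 40s ≡ 40t (mod 101). Because gcd(40, 101) = 1, we may cancel 40 to get s ≡ t (mod 101).
We now compute 40⁻¹ mod 101 explicitly. Euclid's algorithm: 101 = 2·40 + 21, 40 = 1·21 + 19, 21 = 1·19 + 2, 19 = 9·2 + 1; back-substituting gives 1 = 48·40 − 19·101, so 40⁻¹ ≡ 48 (mod 101).
For any y ∈ ℤ/101ℤ, x = 48(y − 32) mod 101 satisfies φ(x) = 40·48(y − 32) + 32 ≡ y (since 40·48 ≡ 1 mod 101). So every y has a preimage.
So φ is bijective.
Since φ is bijective, we compute φ⁻¹(97): solve 40x + 32 ≡ 97 (mod 101), i.e. 40x ≡ 65 (mod 101).
Multiplying by 40⁻¹ = 48 gives x ≡ 48·65 = 3120 = 30·101 + 90 ≡ 90 (mod 101).
Check: φ(90) = 40·90 + 32 = 3632 = 35·101 + 97 ≡ 97 (mod 101).

90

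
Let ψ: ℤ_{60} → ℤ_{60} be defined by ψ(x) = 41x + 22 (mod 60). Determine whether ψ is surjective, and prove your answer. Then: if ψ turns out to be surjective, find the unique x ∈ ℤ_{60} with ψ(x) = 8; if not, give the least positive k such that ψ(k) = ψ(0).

26

By definition, surjectivity means every element of the codomain has a preimage under ψ.
Since gcd(41, 60) = 1, 41 is invertible modulo 60. Euclid's algorithm: 60 = 1·41 + 19, 41 = 2·19 + 3, 19 = 6·3 + 1; back-substituting gives 1 = 41·41 − 28·60, so 41⁻¹ ≡ 41 (mod 60).
For any y ∈ ℤ_{60}, x = 41(y − 22) mod 60 satisfies ψ(x) = 41·41(y − 22) + 22 ≡ y (since 41·41 ≡ 1 mod 60). So every y has a preimage.
Therefore ψ is surjective.
Since ψ is surjective, we compute ψ⁻¹(8): solve 41x + 22 ≡ 8 (mod 60), i.e. 41x ≡ 46 (mod 60).
Multiplying by 41⁻¹ = 41 gives x ≡ 41·46 = 1886 = 31·60 + 26 ≡ 26 (mod 60).
Check: ψ(26) = 41·26 + 22 = 1088 = 18·60 + 8 ≡ 8 (mod 60).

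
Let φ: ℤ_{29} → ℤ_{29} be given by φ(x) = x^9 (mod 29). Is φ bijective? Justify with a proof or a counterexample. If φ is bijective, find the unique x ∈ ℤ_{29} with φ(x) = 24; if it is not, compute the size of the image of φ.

16

Since 29 is prime, the nonzero elements of ℤ_{29} form a cyclic group of order 28.
As gcd(9, 28) = 1, raising to the 9th power is a bijection on this group: if a^9 ≡ b^9 then (ab^{−1})^9 = 1, and the only element of order dividing gcd(9, 28) = 1 is 1, so a = b.
With φ(0) = 0 this makes φ injective on all of ℤ_{29}, hence bijective (finite equal-size domain and codomain). In particular φ is bijective.
Since φ is bijective, we find the preimage of 24. The inverse of x ↦ x^9 on (ℤ_{29})^× is x ↦ x^25, because 9·25 = 225 = 8·28 + 1 ≡ 1 (mod 28) and x^{28} = 1 for x ≠ 0 (Fermat). So φ⁻¹(24) = 24^25 mod 29.
Repeated squaring mod 29: 24^1 ≡ 24, 24^2 ≡ 24² = 576 ≡ 25, 24^4 ≡ 25² = 625 ≡ 16, 24^8 ≡ 16² = 256 ≡ 24, 24^16 ≡ 24² = 576 ≡ 25. Since 25 = 16 + 8 + 1, 24^25 ≡ 25·24·24: 25·24 = 600 ≡ 20, then 20·24 = 480 ≡ 16. So 24^25 ≡ 16 (mod 29).
Hence φ⁻¹(24) = 16.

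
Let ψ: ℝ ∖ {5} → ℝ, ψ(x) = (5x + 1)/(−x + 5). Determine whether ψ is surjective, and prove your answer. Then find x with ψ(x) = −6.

31

If ψ(x) = −5, cross-multiplying gives −1(5x + 1) = 5(−x + 5), which simplifies to −1 = 25 — false.  So −5 has no preimage and ψ is not surjective.
Solving ψ(x) = −6: cross-multiplying gives 5x + 1 = −6(−x + 5), which rearranges to −1x = −31, so x = 31.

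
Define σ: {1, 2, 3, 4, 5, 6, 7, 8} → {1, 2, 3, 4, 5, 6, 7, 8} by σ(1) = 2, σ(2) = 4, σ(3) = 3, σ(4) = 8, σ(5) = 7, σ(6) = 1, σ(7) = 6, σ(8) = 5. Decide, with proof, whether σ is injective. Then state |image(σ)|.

The values σ(1), …, σ(8) are 2, 4, 3, 8, 7, 1, 6, 5 — all distinct.
So σ(u) = σ(v) only when u = v, and σ is injective.
The image of σ is {1, 2, 3, 4, 5, 6, 7, 8}, which has 8 elements.

8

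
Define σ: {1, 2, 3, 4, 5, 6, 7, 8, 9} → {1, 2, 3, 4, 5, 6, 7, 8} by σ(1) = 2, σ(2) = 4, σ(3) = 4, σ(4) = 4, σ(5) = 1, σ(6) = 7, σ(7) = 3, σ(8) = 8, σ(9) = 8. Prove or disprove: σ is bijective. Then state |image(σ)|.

σ(2) = 4 = σ(3) with 2 ≠ 3, so σ is not injective, hence not bijective.
The image of σ is {1, 2, 3, 4, 7, 8}, which has 6 elements.

6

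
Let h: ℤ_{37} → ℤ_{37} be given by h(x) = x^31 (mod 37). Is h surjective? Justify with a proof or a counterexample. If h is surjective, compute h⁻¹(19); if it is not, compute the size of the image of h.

Since 37 is prime, the nonzero elements of ℤ_{37} form a cyclic group of order 36.
As gcd(31, 36) = 1, raising to the 31st power is a bijection on this group: if s^31 ≡ t^31 then (st^{−1})^31 = 1, and the only element of order dividing gcd(31, 36) = 1 is 1, so s = t.
With h(0) = 0 this makes h injective on all of ℤ_{37}, hence bijective (finite equal-size domain and codomain). In particular h is surjective.
Since h is surjective, we find the preimage of 19. The inverse of x ↦ x^31 on (ℤ_{37})^× is x ↦ x^7, because 31·7 = 217 = 6·36 + 1 ≡ 1 (mod 36) and x^{36} = 1 for x ≠ 0 (Fermat). So h⁻¹(19) = 19^7 mod 37.
Repeated squaring mod 37: 19^1 ≡ 19, 19^2 ≡ 19² = 361 ≡ 28, 19^4 ≡ 28² = 784 ≡ 7. Since 7 = 4 + 2 + 1, 19^7 ≡ 7·28·19: 7·28 = 196 ≡ 11, then 11·19 = 209 ≡ 24. So 19^7 ≡ 24 (mod 37).
Hence h⁻¹(19) = 24.

24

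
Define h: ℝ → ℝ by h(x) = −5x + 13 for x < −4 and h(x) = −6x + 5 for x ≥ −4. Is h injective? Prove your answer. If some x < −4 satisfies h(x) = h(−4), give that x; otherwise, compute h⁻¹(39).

Both pieces are strictly decreasing (slopes −5 and −6), so each is injective on its own interval.
The left piece maps (−∞, −4) onto (33, ∞); the right piece maps [−4, ∞) onto (−∞, 29].
These images are disjoint, so no value is attained by both pieces. Thus h is injective.
Because the two images are disjoint, no x < −4 has h(x) = h(−4), so we compute h⁻¹(39): 39 lies in (33, ∞), so solve −5x + 13 = 39: x = (39 − 13)/(−5) = −26/5.

-26/5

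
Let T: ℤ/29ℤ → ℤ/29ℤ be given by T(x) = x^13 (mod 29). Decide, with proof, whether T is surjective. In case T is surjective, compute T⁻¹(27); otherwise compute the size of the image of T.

15

Since 29 is prime, the nonzero elements of ℤ/29ℤ form a cyclic group of order 28.
As gcd(13, 28) = 1, raising to the 13th power is a bijection on this group: if a^13 ≡ b^13 then (ab^{−1})^13 = 1, and the only element of order dividing gcd(13, 28) = 1 is 1, so a = b.
With T(0) = 0 this makes T injective on all of ℤ/29ℤ, hence bijective (finite equal-size domain and codomain). In particular T is surjective.
Since T is surjective, we find the preimage of 27. The inverse of x ↦ x^13 on (ℤ/29ℤ)^× is x ↦ x^13, because 13·13 = 169 = 6·28 + 1 ≡ 1 (mod 28) and x^{28} = 1 for x ≠ 0 (Fermat). So T⁻¹(27) = 27^13 mod 29.
Repeated squaring mod 29: 27^1 ≡ 27, 27^2 ≡ 27² = 729 ≡ 4, 27^4 ≡ 4² = 16, 27^8 ≡ 16² = 256 ≡ 24. Since 13 = 8 + 4 + 1, 27^13 ≡ 24·16·27: 24·16 = 384 ≡ 7, then 7·27 = 189 ≡ 15. So 27^13 ≡ 15 (mod 29).
Hence T⁻¹(27) = 15.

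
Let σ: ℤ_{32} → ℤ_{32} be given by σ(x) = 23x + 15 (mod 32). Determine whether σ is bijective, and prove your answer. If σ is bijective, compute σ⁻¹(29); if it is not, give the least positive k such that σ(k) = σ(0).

Recall that σ is injective when σ(x_1) = σ(x_2) forces x_1 = x_2.
If σ(x_1) = σ(x_2), then 23x_1 ≡ 23x_2 (mod 32). Because gcd(23, 32) = 1, we may cancel 23 to get x_1 ≡ x_2 (mod 32).
We now compute 23⁻¹ mod 32 explicitly. Euclid's algorithm: 32 = 1·23 + 9, 23 = 2·9 + 5, 9 = 1·5 + 4, 5 = 1·4 + 1; back-substituting gives 1 = 7·23 − 5·32, so 23⁻¹ ≡ 7 (mod 32).
For any y ∈ ℤ_{32}, x = 7(y − 15) mod 32 satisfies σ(x) = 23·7(y − 15) + 15 ≡ y (since 23·7 ≡ 1 mod 32). So every y has a preimage.
So σ is bijective.
Since σ is bijective, we find σ⁻¹(29): we need 23x ≡ 29 − 15 ≡ 14 (mod 32). Using 23⁻¹ = 7: x ≡ 7·14 = 98 = 3·32 + 2, so x = 2.
Check: σ(2) = 23·2 + 15 = 61 = 1·32 + 29 ≡ 29 (mod 32).

2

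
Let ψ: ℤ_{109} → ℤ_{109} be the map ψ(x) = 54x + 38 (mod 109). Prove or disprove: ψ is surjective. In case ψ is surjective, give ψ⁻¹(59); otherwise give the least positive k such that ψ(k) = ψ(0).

By definition, surjectivity means every element of the codomain has a preimage under ψ.
Since gcd(54, 109) = 1, 54 is invertible modulo 109. Euclid's algorithm: 109 = 2·54 + 1; back-substituting gives 1 = 107·54 − 53·109, so 54⁻¹ ≡ 107 (mod 109).
Then y ↦ 107(y − 38) is a two-sided inverse to ψ, so every y ∈ ℤ_{109} has a preimage.
So ψ is surjective.
Since ψ is surjective, we find ψ⁻¹(59): we need 54x ≡ 59 − 38 ≡ 21 (mod 109). Using 54⁻¹ = 107: x ≡ 107·21 = 2247 = 20·109 + 67, so x = 67.
Check: ψ(67) = 54·67 + 38 = 3656 = 33·109 + 59 ≡ 59 (mod 109).

67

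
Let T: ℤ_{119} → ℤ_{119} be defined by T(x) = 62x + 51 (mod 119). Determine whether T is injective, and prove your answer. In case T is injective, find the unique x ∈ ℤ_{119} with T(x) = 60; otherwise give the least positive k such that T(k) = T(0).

Suppose T(s) = T(t) in ℤ_{119}. Then 62s + 51 ≡ 62t + 51 (mod 119), so 62(s − t) ≡ 0 (mod 119).
Since gcd(62, 119) = 1, 62 is invertible modulo 119, so s − t ≡ 0 (mod 119), i.e. s = t.
Hence T is injective.
We now compute 62⁻¹ mod 119 explicitly. Euclid's algorithm: 119 = 1·62 + 57, 62 = 1·57 + 5, 57 = 11·5 + 2, 5 = 2·2 + 1; back-substituting gives 1 = 48·62 − 25·119, so 62⁻¹ ≡ 48 (mod 119).
Since T is injective, we compute T⁻¹(60): solve 62x + 51 ≡ 60 (mod 119), i.e. 62x ≡ 9 (mod 119).
Multiplying by 62⁻¹ = 48 gives x ≡ 48·9 = 432 = 3·119 + 75 ≡ 75 (mod 119).
Check: T(75) = 62·75 + 51 = 4701 = 39·119 + 60 ≡ 60 (mod 119).

75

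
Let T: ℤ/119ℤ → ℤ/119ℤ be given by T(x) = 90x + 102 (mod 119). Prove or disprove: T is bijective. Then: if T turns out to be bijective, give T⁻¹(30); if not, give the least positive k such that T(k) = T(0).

Suppose T(u) = T(v) in ℤ/119ℤ. Then 90u + 102 ≡ 90v + 102 (mod 119), thus 90(u − v) ≡ 0 (mod 119).
Since gcd(90, 119) = 1, 90 is invertible modulo 119, thus u − v ≡ 0 (mod 119), i.e. u = v.
We now compute 90⁻¹ mod 119 explicitly. Euclid's algorithm: 119 = 1·90 + 29, 90 = 3·29 + 3, 29 = 9·3 + 2, 3 = 1·2 + 1; back-substituting gives 1 = 41·90 − 31·119, so 90⁻¹ ≡ 41 (mod 119).
Then y ↦ 41(y − 102) is a two-sided inverse to T, so every y ∈ ℤ/119ℤ has a preimage.
Thus T is bijective.
Since T is bijective, we find T⁻¹(30): we need 90x ≡ 30 − 102 ≡ 47 (mod 119). Using 90⁻¹ = 41: x ≡ 41·47 = 1927 = 16·119 + 23, so x = 23.
Check: T(23) = 90·23 + 102 = 2172 = 18·119 + 30 ≡ 30 (mod 119).

23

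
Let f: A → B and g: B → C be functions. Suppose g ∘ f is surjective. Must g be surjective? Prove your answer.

surjective

Let c ∈ C. Since g ∘ f is surjective, some a ∈ A has g(f(a)) = c. Then b = f(a) ∈ B satisfies g(b) = c. So g is surjective.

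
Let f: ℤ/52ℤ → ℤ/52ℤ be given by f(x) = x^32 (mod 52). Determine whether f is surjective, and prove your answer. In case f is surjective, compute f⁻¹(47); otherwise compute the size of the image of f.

f(1) = 1^32 = 1.
f(5): Repeated squaring mod 52: 5^1 ≡ 5, 5^2 ≡ 5² = 25, 5^4 ≡ 25² = 625 ≡ 1, 5^8 ≡ 1² = 1, 5^16 ≡ 1² = 1, 5^32 ≡ 1² = 1. So 5^32 ≡ 1 (mod 52).
So f(1) = f(5) = 1 while 1 ≠ 5, therefore f is not injective.
A non-injective map from the 52-element set ℤ/52ℤ to itself takes at most 51 distinct values, so it cannot be surjective. Thus f is not surjective.
Since f is not surjective, we determine |image(f)|. Computing x^32 mod 52 for each x (by repeated squaring, reducing mod 52 at every step), the values f(0), f(1), …, f(51) are: 0, 1, 48, 9, 16, 1, 16, 29, 40, 29, 48, 9, 40, 13, 40, 9, 48, 29, 40, 29, 16, 1, 16, 9, 48, 1, 0, 1, 48, 9, 16, 1, 16, 29, 40, 29, 48, 9, 40, 13, 40, 9, 48, 29, 40, 29, 16, 1, 16, 9, 48, 1.
The distinct values are {0, 1, 9, 13, 16, 29, 40, 48}; there are 8 of them.

8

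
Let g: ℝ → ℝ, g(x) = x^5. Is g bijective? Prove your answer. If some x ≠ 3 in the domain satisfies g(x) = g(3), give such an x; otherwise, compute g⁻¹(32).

2

On ℝ, x ↦ x^5 is strictly increasing (injective) and for any y ∈ ℝ the 5th root y^{1/5} lies in ℝ (surjective). So g is bijective.
Since x ↦ x^5 is strictly increasing on ℝ, it is injective there, so no x ≠ 3 in the domain has g(x) = g(3). We therefore compute g⁻¹(32) = 32^{1/5} = 2 (indeed 2^5 = 32).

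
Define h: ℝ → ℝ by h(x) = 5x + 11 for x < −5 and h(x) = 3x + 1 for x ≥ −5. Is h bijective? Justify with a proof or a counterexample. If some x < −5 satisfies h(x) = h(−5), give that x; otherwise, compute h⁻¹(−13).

Both pieces are strictly increasing (slopes 5 and 3), so each is injective on its own interval.
The left piece maps (−∞, −5) onto (−∞, −14); the right piece maps [−5, ∞) onto [−14, ∞).
Since −14 = −14, the images partition ℝ: h is injective and surjective, hence bijective.
Because the two images are disjoint, no x < −5 has h(x) = h(−5), so we compute h⁻¹(−13): −13 lies in [−14, ∞), so solve 3x + 1 = −13: x = (−13 − 1)/3 = −14/3.

-14/3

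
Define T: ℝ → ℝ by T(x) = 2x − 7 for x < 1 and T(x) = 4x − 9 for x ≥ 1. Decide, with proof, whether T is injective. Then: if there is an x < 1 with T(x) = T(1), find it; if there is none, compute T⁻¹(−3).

3/2

Both pieces are strictly increasing (slopes 2 and 4), so each is injective on its own interval.
The left piece maps (−∞, 1) onto (−∞, −5); the right piece maps [1, ∞) onto [−5, ∞).
These images are disjoint, so no value is attained by both pieces. Thus T is injective.
Because the two images are disjoint, no x < 1 has T(x) = T(1), so we compute T⁻¹(−3): −3 lies in [−5, ∞), so solve 4x − 9 = −3: x = (−3 + 9)/4 = 3/2.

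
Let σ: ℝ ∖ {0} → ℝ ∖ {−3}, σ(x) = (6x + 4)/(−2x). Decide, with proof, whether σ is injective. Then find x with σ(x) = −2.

Suppose σ(x_1) = σ(x_2). Cross-multiplying: (6x_1 + 4)(−2x_2) = (6x_2 + 4)(−2x_1).
Expanding both sides and cancelling the symmetric terms leaves 8·(x_1 − x_2) = 0. Since 8 ≠ 0, x_1 = x_2. So σ is injective.
Solving σ(x) = −2: cross-multiplying gives 6x + 4 = −2(−2x), which rearranges to 2x = −4, so x = −2.

-2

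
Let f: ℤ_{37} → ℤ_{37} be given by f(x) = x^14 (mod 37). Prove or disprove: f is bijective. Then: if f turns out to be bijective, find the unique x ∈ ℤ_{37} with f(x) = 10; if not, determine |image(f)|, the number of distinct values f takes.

19

f(18): Repeated squaring mod 37: 18^1 ≡ 18, 18^2 ≡ 18² = 324 ≡ 28, 18^4 ≡ 28² = 784 ≡ 7, 18^8 ≡ 7² = 49 ≡ 12. Since 14 = 8 + 4 + 2, 18^14 ≡ 12·7·28: 12·7 = 84 ≡ 10, then 10·28 = 280 ≡ 21. So 18^14 ≡ 21 (mod 37).
f(19): Repeated squaring mod 37: 19^1 ≡ 19, 19^2 ≡ 19² = 361 ≡ 28, 19^4 ≡ 28² = 784 ≡ 7, 19^8 ≡ 7² = 49 ≡ 12. Since 14 = 8 + 4 + 2, 19^14 ≡ 12·7·28: 12·7 = 84 ≡ 10, then 10·28 = 280 ≡ 21. So 19^14 ≡ 21 (mod 37).
So f(18) = f(19) = 21 while 18 ≠ 19, thus f is not injective, hence not bijective.
Since f is not bijective, we determine |image(f)|. Computing x^14 mod 37 for each x (by repeated squaring, reducing mod 37 at every step), the values f(0), f(1), …, f(36) are: 0, 1, 30, 16, 12, 28, 36, 9, 27, 34, 26, 10, 7, 25, 11, 4, 33, 3, 21, 21, 3, 33, 4, 11, 25, 7, 10, 26, 34, 27, 9, 36, 28, 12, 16, 30, 1.
The distinct values are {0, 1, 3, 4, 7, 9, 10, 11, 12, 16, 21, 25, 26, 27, 28, 30, 33, 34, 36}; there are 19 of them.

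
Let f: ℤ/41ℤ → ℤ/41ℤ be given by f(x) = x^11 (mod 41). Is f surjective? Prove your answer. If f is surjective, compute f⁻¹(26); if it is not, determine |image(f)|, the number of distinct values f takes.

12

Since 41 is prime, the nonzero elements of ℤ/41ℤ form a cyclic group of order 40.
As gcd(11, 40) = 1, raising to the 11th power is a bijection on this group: if x_1^11 ≡ x_2^11 then (x_1x_2^{−1})^11 = 1, and the only element of order dividing gcd(11, 40) = 1 is 1, so x_1 = x_2.
With f(0) = 0 this makes f injective on all of ℤ/41ℤ, hence bijective (finite equal-size domain and codomain). In particular f is surjective.
Since f is surjective, we find the preimage of 26. The inverse of x ↦ x^11 on (ℤ/41ℤ)^× is x ↦ x^11, because 11·11 = 121 = 3·40 + 1 ≡ 1 (mod 40) and x^{40} = 1 for x ≠ 0 (Fermat). So f⁻¹(26) = 26^11 mod 41.
Repeated squaring mod 41: 26^1 ≡ 26, 26^2 ≡ 26² = 676 ≡ 20, 26^4 ≡ 20² = 400 ≡ 31, 26^8 ≡ 31² = 961 ≡ 18. Since 11 = 8 + 2 + 1, 26^11 ≡ 18·20·26: 18·20 = 360 ≡ 32, then 32·26 = 832 ≡ 12. So 26^11 ≡ 12 (mod 41).
Hence f⁻¹(26) = 12.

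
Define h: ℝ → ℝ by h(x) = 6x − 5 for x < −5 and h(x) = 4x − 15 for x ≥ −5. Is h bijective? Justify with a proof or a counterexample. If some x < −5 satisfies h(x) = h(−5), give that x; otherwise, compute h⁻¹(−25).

-5/2

Both pieces are strictly increasing (slopes 6 and 4), so each is injective on its own interval.
The left piece maps (−∞, −5) onto (−∞, −35); the right piece maps [−5, ∞) onto [−35, ∞).
Since −35 = −35, the images partition ℝ: h is injective and surjective, hence bijective.
Because the two images are disjoint, no x < −5 has h(x) = h(−5), so we compute h⁻¹(−25): −25 lies in [−35, ∞), so solve 4x − 15 = −25: x = (−25 + 15)/4 = −5/2.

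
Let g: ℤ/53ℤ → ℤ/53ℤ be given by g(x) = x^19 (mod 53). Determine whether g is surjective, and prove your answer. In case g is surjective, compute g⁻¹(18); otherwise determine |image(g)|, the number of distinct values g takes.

Since 53 is prime, the nonzero elements of ℤ/53ℤ form a cyclic group of order 52.
As gcd(19, 52) = 1, raising to the 19th power is a bijection on this group: if s^19 ≡ t^19 then (st^{−1})^19 = 1, and the only element of order dividing gcd(19, 52) = 1 is 1, so s = t.
With g(0) = 0 this makes g injective on all of ℤ/53ℤ, hence bijective (finite equal-size domain and codomain). In particular g is surjective.
Since g is surjective, we find the preimage of 18. The inverse of x ↦ x^19 on (ℤ/53ℤ)^× is x ↦ x^11, because 19·11 = 209 = 4·52 + 1 ≡ 1 (mod 52) and x^{52} = 1 for x ≠ 0 (Fermat). So g⁻¹(18) = 18^11 mod 53.
Repeated squaring mod 53: 18^1 ≡ 18, 18^2 ≡ 18² = 324 ≡ 6, 18^4 ≡ 6² = 36, 18^8 ≡ 36² = 1296 ≡ 24. Since 11 = 8 + 2 + 1, 18^11 ≡ 24·6·18: 24·6 = 144 ≡ 38, then 38·18 = 684 ≡ 48. So 18^11 ≡ 48 (mod 53).
Hence g⁻¹(18) = 48.

48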